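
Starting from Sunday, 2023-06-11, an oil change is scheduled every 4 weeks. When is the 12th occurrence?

2024-04-14

The 12th occurrence is 11 intervals after the first: 11 × 28 = 308 days after 2023-06-11.
June has 30 days — 19 days to the end of June leaves 289.
July has 31 days (258 left).
August has 31 days (227 left).
September has 30 days (197 left).
October has 31 days (166 left).
November has 30 days (136 left).
December has 31 days (105 left).
January has 31 days (74 left).
February has 29 days (45 left).
March has 31 days (14 left).
14 days into April → 2024-04-14.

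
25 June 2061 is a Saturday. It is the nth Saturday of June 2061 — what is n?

4th

Day 25 falls in week ⌈25/7⌉ of the month.
Days 1–7 hold the 1st Saturday, 8–14 the 2nd, 15–21 the 3rd, 22–28 the 4th, 29–31 the 5th.
25 is in the range for the 4th.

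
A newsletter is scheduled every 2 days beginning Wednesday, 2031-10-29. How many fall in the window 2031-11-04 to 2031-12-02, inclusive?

15

Occurrences land 2·i days after 2031-10-29 for i = 0, 1, 2, …
2031-11-04 is 6 days after the start; 6 ÷ 2 = 3 remainder 0. First occurrence in the window: #4 on 2031-11-04 (3×2 = 6 days in).
2031-12-02 is 34 days after the start; 34 ÷ 2 = 17 remainder 0. Last occurrence in the window: #18 on 2031-12-02.
Occurrences #4 through #18: 15 in total.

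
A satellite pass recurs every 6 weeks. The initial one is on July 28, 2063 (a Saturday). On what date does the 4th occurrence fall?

The 4th occurrence is 3 intervals after the first: 3 × 42 = 126 days after July 28, 2063.
July has 31 days — 3 days to the end of July leaves 123.
August has 31 days (92 left).
September has 30 days (62 left).
October has 31 days (31 left).
November has 30 days (1 left).
1 day into December → December 1, 2063.

December 1, 2063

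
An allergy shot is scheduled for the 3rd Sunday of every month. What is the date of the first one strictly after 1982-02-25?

February 1982 starts on a Monday; its first Sunday is the 7th, so the 3rd Sunday is the 21st — 1982-02-21.
That is not after 1982-02-25, so look at March 1982.
March 1982 starts on a Monday; its first Sunday is the 7th, so the 3rd Sunday is the 21st — 1982-03-21.

1982-03-21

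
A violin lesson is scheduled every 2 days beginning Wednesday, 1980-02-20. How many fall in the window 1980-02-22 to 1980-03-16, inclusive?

Occurrences land 2·i days after 1980-02-20 for i = 0, 1, 2, …
1980-02-22 is 2 days after the start; 2 ÷ 2 = 1 remainder 0. First occurrence in the window: #2 on 1980-02-22 (1×2 = 2 days in).
1980-03-16 is 25 days after the start; 25 ÷ 2 = 12 remainder 1. Last occurrence in the window: #13 on 1980-03-15.
Occurrences #2 through #13: 12 in total.

12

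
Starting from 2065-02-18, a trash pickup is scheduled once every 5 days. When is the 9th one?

2065-03-30

The 9th occurrence is 8 intervals after the first: 8 × 5 = 40 days after 2065-02-18.
February has 28 days — 10 days to the end of February leaves 30.
30 days into March → 2065-03-30.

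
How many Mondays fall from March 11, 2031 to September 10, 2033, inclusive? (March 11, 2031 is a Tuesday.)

March 11, 2031 is a Tuesday; the first Monday on or after it is March 17, 2031 (6 days later).
From March 17, 2031 to September 10, 2033: 289 + 366 + 253 = 908 days (rest of 2031, 2032, to September 10, 2033 in 2033).
908 ÷ 7 = 129 full weeks with remainder 5, so 129 more Mondays after the first → 130.

130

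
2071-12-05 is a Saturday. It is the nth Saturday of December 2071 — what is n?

1st

Day 5 falls in week ⌈5/7⌉ of the month.
Days 1–7 hold the 1st Saturday, 8–14 the 2nd, 15–21 the 3rd, 22–28 the 4th, 29–31 the 5th.
5 is in the range for the 1st.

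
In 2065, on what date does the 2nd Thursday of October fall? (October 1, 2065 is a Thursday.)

2065-10-08

October 2065 begins on a Thursday, so the first Thursday is October 1.
The 2nd Thursday is 1 weeks later: 1 + 7 = 8.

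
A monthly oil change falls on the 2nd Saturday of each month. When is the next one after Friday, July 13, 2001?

July 14, 2001

July 2001 starts on a Sunday; its first Saturday is the 7th, so the 2nd Saturday is the 14th — July 14, 2001.
July 14, 2001 is after July 13, 2001, so that is the next one.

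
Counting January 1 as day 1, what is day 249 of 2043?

January has 31 days (249 − 31 = 218 remain).
February has 28 days (218 − 28 = 190 remain).
March has 31 days (190 − 31 = 159 remain).
April has 30 days (159 − 30 = 129 remain).
May has 31 days (129 − 31 = 98 remain).
June has 30 days (98 − 30 = 68 remain).
July has 31 days (68 − 31 = 37 remain).
August has 31 days (37 − 31 = 6 remain).
6 into September → September 6.

6 September 2043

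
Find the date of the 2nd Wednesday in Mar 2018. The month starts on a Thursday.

Mar 14, 2018

Mar 2018 begins on a Thursday, so the first Wednesday is Mar 7 (6 days later).
The 2nd Wednesday is 1 weeks later: 7 + 7 = 14.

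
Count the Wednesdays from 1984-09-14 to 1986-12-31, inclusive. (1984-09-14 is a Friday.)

1984-09-14 is a Friday; the first Wednesday on or after it is 1984-09-19 (5 days later).
From 1984-09-19 to 1986-12-31: 103 + 365 + 365 = 833 days (rest of 1984, 1985, to 1986-12-31 in 1986).
833 ÷ 7 = 119 full weeks with remainder 0, so 119 more Wednesdays after the first → 120.

120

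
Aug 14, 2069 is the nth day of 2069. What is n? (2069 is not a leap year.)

Days in months before Aug: 31 + 28 + 31 + 30 + 31 + 30 + 31 = 212.
Plus 14 days into Aug → day 226.

226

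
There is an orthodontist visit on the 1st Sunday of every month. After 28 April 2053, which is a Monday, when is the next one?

4 May 2053

April 2053 starts on a Tuesday, so its 1st Sunday is 6 April 2053 (5 days in).
That is not after 28 April 2053, so look at May 2053.
May 2053 starts on a Thursday, so its 1st Sunday is 4 May 2053 (3 days in).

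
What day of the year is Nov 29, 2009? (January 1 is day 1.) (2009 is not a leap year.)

333

Days in months before Nov: 31 + 28 + 31 + 30 + 31 + 30 + 31 + 31 + 30 + 31 = 304.
Plus 29 days into Nov → day 333.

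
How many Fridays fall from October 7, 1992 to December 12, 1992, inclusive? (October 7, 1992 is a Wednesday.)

October 7, 1992 is a Wednesday; the first Friday on or after it is October 9, 1992 (2 days later).
From October 9, 1992 to December 12, 1992: 22 + 30 + 12 = 64 days (rest of October, November, December).
64 ÷ 7 = 9 full weeks with remainder 1, so 9 more Fridays after the first → 10.

10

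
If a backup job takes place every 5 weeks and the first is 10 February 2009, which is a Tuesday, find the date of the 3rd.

21 April 2009

The 3rd occurrence is 2 intervals after the first: 2 × 35 = 70 days after 10 February 2009.
February has 28 days — 18 days to the end of February leaves 52.
March has 31 days (21 left).
21 days into April → 21 April 2009.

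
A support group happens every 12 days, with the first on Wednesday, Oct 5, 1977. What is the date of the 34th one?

Nov 5, 1978

The 34th occurrence is 33 intervals after the first: 33 × 12 = 396 days after Oct 5, 1977.
Oct has 31 days — 26 days to the end of Oct leaves 370.
Nov has 30 days (340 left).
Dec has 31 days (309 left).
Jan has 31 days (278 left).
Feb has 28 days (250 left).
Mar has 31 days (219 left).
Apr has 30 days (189 left).
May has 31 days (158 left).
Jun has 30 days (128 left).
Jul has 31 days (97 left).
Aug has 31 days (66 left).
Sep has 30 days (36 left).
Oct has 31 days (5 left).
5 days into Nov → Nov 5, 1978.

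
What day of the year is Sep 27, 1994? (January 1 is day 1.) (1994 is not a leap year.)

Days in months before Sep: 31 + 28 + 31 + 30 + 31 + 30 + 31 + 31 = 243.
Plus 27 days into Sep → day 270.

270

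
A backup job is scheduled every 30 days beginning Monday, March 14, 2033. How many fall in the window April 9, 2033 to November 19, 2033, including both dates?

Occurrences land 30·i days after March 14, 2033 for i = 0, 1, 2, …
April 9, 2033 is 26 days after the start; 26 ÷ 30 = 0 remainder 26; since the remainder is 26, round up to i = 1. First occurrence in the window: #2 on April 13, 2033 (1×30 = 30 days in).
November 19, 2033 is 250 days after the start; 250 ÷ 30 = 8 remainder 10. Last occurrence in the window: #9 on November 9, 2033.
Occurrences #2 through #9: 8 in total.

8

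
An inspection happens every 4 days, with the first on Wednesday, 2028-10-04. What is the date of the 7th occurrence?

The 7th occurrence is 6 intervals after the first: 6 × 4 = 24 days after 2028-10-04.
24 days later is 2028-10-28.

2028-10-28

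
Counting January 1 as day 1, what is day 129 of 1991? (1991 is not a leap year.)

Jan has 31 days (129 − 31 = 98 remain).
Feb has 28 days (98 − 28 = 70 remain).
Mar has 31 days (70 − 31 = 39 remain).
Apr has 30 days (39 − 30 = 9 remain).
9 into May → May 9.

May 9, 1991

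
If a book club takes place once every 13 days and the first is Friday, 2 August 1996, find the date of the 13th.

5 January 1997

The 13th occurrence is 12 intervals after the first: 12 × 13 = 156 days after 2 August 1996.
August has 31 days — 29 days to the end of August leaves 127.
September has 30 days (97 left).
October has 31 days (66 left).
November has 30 days (36 left).
December has 31 days (5 left).
5 days into January → 5 January 1997.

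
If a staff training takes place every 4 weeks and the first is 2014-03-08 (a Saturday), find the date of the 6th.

2014-07-26

The 6th occurrence is 5 intervals after the first: 5 × 28 = 140 days after 2014-03-08.
March has 31 days — 23 days to the end of March leaves 117.
April has 30 days (87 left).
May has 31 days (56 left).
June has 30 days (26 left).
26 days into July → 2014-07-26.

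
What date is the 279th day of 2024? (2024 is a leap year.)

2024-10-05

January has 31 days (279 − 31 = 248 remain).
February has 29 days (248 − 29 = 219 remain).
March has 31 days (219 − 31 = 188 remain).
April has 30 days (188 − 30 = 158 remain).
May has 31 days (158 − 31 = 127 remain).
June has 30 days (127 − 30 = 97 remain).
July has 31 days (97 − 31 = 66 remain).
August has 31 days (66 − 31 = 35 remain).
September has 30 days (35 − 30 = 5 remain).
5 into October → October 5.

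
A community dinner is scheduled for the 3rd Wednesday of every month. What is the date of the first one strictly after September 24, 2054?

October 21, 2054

September 2054 starts on a Tuesday; its first Wednesday is the 2nd, so the 3rd Wednesday is the 16th — September 16, 2054.
That is not after September 24, 2054, so look at October 2054.
October 2054 starts on a Thursday; its first Wednesday is the 7th, so the 3rd Wednesday is the 21st — October 21, 2054.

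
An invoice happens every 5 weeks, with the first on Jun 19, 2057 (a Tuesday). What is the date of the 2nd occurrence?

The 2nd occurrence is 1 interval after the first: 1 × 35 = 35 days after Jun 19, 2057.
Jun has 30 days — 11 days to the end of Jun leaves 24.
24 days into Jul → Jul 24, 2057.

Jul 24, 2057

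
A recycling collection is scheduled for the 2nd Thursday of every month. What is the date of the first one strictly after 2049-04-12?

2049-05-13

April 2049 starts on a Thursday; its first Thursday is the 1st, so the 2nd Thursday is the 8th — 2049-04-08.
That is not after 2049-04-12, so look at May 2049.
May 2049 starts on a Saturday; its first Thursday is the 6th, so the 2nd Thursday is the 13th — 2049-05-13.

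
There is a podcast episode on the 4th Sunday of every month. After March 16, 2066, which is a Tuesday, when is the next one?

March 2066 starts on a Monday; its first Sunday is the 7th, so the 4th Sunday is the 28th — March 28, 2066.
March 28, 2066 is after March 16, 2066, so that is the next one.

March 28, 2066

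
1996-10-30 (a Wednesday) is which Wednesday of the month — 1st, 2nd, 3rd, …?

5th

Day 30 falls in week ⌈30/7⌉ of the month.
Days 1–7 hold the 1st Wednesday, 8–14 the 2nd, 15–21 the 3rd, 22–28 the 4th, 29–31 the 5th.
30 is in the range for the 5th.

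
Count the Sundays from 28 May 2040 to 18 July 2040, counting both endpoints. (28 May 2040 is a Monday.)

28 May 2040 is a Monday; the first Sunday on or after it is 3 June 2040 (6 days later).
From 3 June 2040 to 18 July 2040: 27 + 18 = 45 days (rest of June, July).
45 ÷ 7 = 6 full weeks with remainder 3, so 6 more Sundays after the first → 7.

7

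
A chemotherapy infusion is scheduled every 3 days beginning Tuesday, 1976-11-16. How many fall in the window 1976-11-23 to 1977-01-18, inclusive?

Occurrences land 3·i days after 1976-11-16 for i = 0, 1, 2, …
1976-11-23 is 7 days after the start; 7 ÷ 3 = 2 remainder 1; since the remainder is 1, round up to i = 3. First occurrence in the window: #4 on 1976-11-25 (3×3 = 9 days in).
1977-01-18 is 63 days after the start; 63 ÷ 3 = 21 remainder 0. Last occurrence in the window: #22 on 1977-01-18.
Occurrences #4 through #22: 19 in total.

19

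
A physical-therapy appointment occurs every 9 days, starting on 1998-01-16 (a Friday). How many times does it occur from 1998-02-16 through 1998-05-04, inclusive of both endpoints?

9

Occurrences land 9·i days after 1998-01-16 for i = 0, 1, 2, …
1998-02-16 is 31 days after the start; 31 ÷ 9 = 3 remainder 4; since the remainder is 4, round up to i = 4. First occurrence in the window: #5 on 1998-02-21 (4×9 = 36 days in).
1998-05-04 is 108 days after the start; 108 ÷ 9 = 12 remainder 0. Last occurrence in the window: #13 on 1998-05-04.
Occurrences #5 through #13: 9 in total.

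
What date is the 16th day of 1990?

16 into Jan → Jan 16.

Jan 16, 1990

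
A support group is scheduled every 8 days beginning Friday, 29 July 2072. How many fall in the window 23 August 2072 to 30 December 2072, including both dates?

Occurrences land 8·i days after 29 July 2072 for i = 0, 1, 2, …
23 August 2072 is 25 days after the start; 25 ÷ 8 = 3 remainder 1; since the remainder is 1, round up to i = 4. First occurrence in the window: #5 on 30 August 2072 (4×8 = 32 days in).
30 December 2072 is 154 days after the start; 154 ÷ 8 = 19 remainder 2. Last occurrence in the window: #20 on 28 December 2072.
Occurrences #5 through #20: 16 in total.

16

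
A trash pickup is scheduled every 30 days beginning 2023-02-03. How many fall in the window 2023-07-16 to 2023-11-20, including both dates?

4

Occurrences land 30·i days after 2023-02-03 for i = 0, 1, 2, …
2023-07-16 is 163 days after the start; 163 ÷ 30 = 5 remainder 13; since the remainder is 13, round up to i = 6. First occurrence in the window: #7 on 2023-08-02 (6×30 = 180 days in).
2023-11-20 is 290 days after the start; 290 ÷ 30 = 9 remainder 20. Last occurrence in the window: #10 on 2023-10-31.
Occurrences #7 through #10: 4 in total.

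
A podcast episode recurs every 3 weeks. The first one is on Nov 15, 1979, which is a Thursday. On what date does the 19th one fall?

The 19th occurrence is 18 intervals after the first: 18 × 21 = 378 days after Nov 15, 1979.
Nov has 30 days — 15 days to the end of Nov leaves 363.
Dec has 31 days (332 left).
Jan has 31 days (301 left).
Feb has 29 days (272 left).
Mar has 31 days (241 left).
Apr has 30 days (211 left).
May has 31 days (180 left).
Jun has 30 days (150 left).
Jul has 31 days (119 left).
Aug has 31 days (88 left).
Sep has 30 days (58 left).
Oct has 31 days (27 left).
27 days into Nov → Nov 27, 1980.

Nov 27, 1980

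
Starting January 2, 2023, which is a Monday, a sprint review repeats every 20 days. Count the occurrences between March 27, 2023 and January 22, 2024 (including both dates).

Occurrences land 20·i days after January 2, 2023 for i = 0, 1, 2, …
March 27, 2023 is 84 days after the start; 84 ÷ 20 = 4 remainder 4; since the remainder is 4, round up to i = 5. First occurrence in the window: #6 on April 12, 2023 (5×20 = 100 days in).
January 22, 2024 is 385 days after the start; 385 ÷ 20 = 19 remainder 5. Last occurrence in the window: #20 on January 17, 2024.
Occurrences #6 through #20: 15 in total.

15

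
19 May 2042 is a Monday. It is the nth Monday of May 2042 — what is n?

3rd

Day 19 falls in week ⌈19/7⌉ of the month.
Days 1–7 hold the 1st Monday, 8–14 the 2nd, 15–21 the 3rd, 22–28 the 4th, 29–31 the 5th.
19 is in the range for the 3rd.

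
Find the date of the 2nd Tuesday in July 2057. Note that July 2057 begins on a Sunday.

July 2057 begins on a Sunday, so the first Tuesday is July 3 (2 days later).
The 2nd Tuesday is 1 weeks later: 3 + 7 = 10.

2057-07-10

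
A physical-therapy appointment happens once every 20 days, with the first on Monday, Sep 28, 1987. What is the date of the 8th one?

The 8th occurrence is 7 intervals after the first: 7 × 20 = 140 days after Sep 28, 1987.
Sep has 30 days — 2 days to the end of Sep leaves 138.
Oct has 31 days (107 left).
Nov has 30 days (77 left).
Dec has 31 days (46 left).
Jan has 31 days (15 left).
15 days into Feb → Feb 15, 1988.

Feb 15, 1988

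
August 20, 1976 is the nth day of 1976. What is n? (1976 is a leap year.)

233

Days in months before August: 31 + 29 + 31 + 30 + 31 + 30 + 31 = 213.
Plus 20 days into August → day 233.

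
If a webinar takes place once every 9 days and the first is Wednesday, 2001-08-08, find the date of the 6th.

2001-09-22

The 6th occurrence is 5 intervals after the first: 5 × 9 = 45 days after 2001-08-08.
August has 31 days — 23 days to the end of August leaves 22.
22 days into September → 2001-09-22.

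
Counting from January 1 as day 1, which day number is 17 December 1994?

351

Days in months before December: 31 + 28 + 31 + 30 + 31 + 30 + 31 + 31 + 30 + 31 + 30 = 334.
Plus 17 days into December → day 351.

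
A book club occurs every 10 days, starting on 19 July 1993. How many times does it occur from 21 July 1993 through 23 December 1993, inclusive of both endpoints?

15

Occurrences land 10·i days after 19 July 1993 for i = 0, 1, 2, …
21 July 1993 is 2 days after the start; 2 ÷ 10 = 0 remainder 2; since the remainder is 2, round up to i = 1. First occurrence in the window: #2 on 29 July 1993 (1×10 = 10 days in).
23 December 1993 is 157 days after the start; 157 ÷ 10 = 15 remainder 7. Last occurrence in the window: #16 on 16 December 1993.
Occurrences #2 through #16: 15 in total.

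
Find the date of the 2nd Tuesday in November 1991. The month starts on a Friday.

12 November 1991

November 1991 begins on a Friday, so the first Tuesday is November 5 (4 days later).
The 2nd Tuesday is 1 weeks later: 5 + 7 = 12.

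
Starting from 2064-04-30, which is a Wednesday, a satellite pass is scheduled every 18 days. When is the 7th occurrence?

2064-08-16

The 7th occurrence is 6 intervals after the first: 6 × 18 = 108 days after 2064-04-30.
April has 30 days — 0 days to the end of April leaves 108.
May has 31 days (77 left).
June has 30 days (47 left).
July has 31 days (16 left).
16 days into August → 2064-08-16.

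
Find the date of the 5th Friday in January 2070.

2070-01-31

January 2070 begins on a Wednesday, so the first Friday is January 3 (2 days later).
The 5th Friday is 4 weeks later: 3 + 28 = 31.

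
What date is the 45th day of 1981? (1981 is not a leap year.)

February 14, 1981

January has 31 days (45 − 31 = 14 remain).
14 into February → February 14.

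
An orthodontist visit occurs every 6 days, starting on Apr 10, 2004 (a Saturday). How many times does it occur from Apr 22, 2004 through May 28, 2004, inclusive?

7

Occurrences land 6·i days after Apr 10, 2004 for i = 0, 1, 2, …
Apr 22, 2004 is 12 days after the start; 12 ÷ 6 = 2 remainder 0. First occurrence in the window: #3 on Apr 22, 2004 (2×6 = 12 days in).
May 28, 2004 is 48 days after the start; 48 ÷ 6 = 8 remainder 0. Last occurrence in the window: #9 on May 28, 2004.
Occurrences #3 through #9: 7 in total.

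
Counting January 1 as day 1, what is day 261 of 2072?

Jan has 31 days (261 − 31 = 230 remain).
Feb has 29 days (230 − 29 = 201 remain).
Mar has 31 days (201 − 31 = 170 remain).
Apr has 30 days (170 − 30 = 140 remain).
May has 31 days (140 − 31 = 109 remain).
Jun has 30 days (109 − 30 = 79 remain).
Jul has 31 days (79 − 31 = 48 remain).
Aug has 31 days (48 − 31 = 17 remain).
17 into Sep → Sep 17.

Sep 17, 2072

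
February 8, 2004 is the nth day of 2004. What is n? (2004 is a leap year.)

Days in months before February: 31 = 31.
Plus 8 days into February → day 39.

39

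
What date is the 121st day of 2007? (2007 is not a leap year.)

May 1, 2007

Jan has 31 days (121 − 31 = 90 remain).
Feb has 28 days (90 − 28 = 62 remain).
Mar has 31 days (62 − 31 = 31 remain).
Apr has 30 days (31 − 30 = 1 remain).
1 into May → May 1.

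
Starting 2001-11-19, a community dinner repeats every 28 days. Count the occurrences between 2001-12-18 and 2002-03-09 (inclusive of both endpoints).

2

Occurrences land 28·i days after 2001-11-19 for i = 0, 1, 2, …
2001-12-18 is 29 days after the start; 29 ÷ 28 = 1 remainder 1; since the remainder is 1, round up to i = 2. First occurrence in the window: #3 on 2002-01-14 (2×28 = 56 days in).
2002-03-09 is 110 days after the start; 110 ÷ 28 = 3 remainder 26. Last occurrence in the window: #4 on 2002-02-11.
Occurrences #3 through #4: 2 in total.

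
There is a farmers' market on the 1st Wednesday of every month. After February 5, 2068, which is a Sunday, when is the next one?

February 2068 starts on a Wednesday, so its 1st Wednesday is February 1, 2068.
That is not after February 5, 2068, so look at March 2068.
March 2068 starts on a Thursday, so its 1st Wednesday is March 7, 2068 (6 days in).

March 7, 2068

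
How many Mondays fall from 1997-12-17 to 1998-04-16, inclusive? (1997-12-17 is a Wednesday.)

17

1997-12-17 is a Wednesday; the first Monday on or after it is 1997-12-22 (5 days later).
From 1997-12-22 to 1998-04-16: 9 + 31 + 28 + 31 + 16 = 115 days (rest of December, January, February, March, April).
115 ÷ 7 = 16 full weeks with remainder 3, so 16 more Mondays after the first → 17.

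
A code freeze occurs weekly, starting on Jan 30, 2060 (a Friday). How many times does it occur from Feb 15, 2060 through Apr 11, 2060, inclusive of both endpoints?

8

Occurrences land 7·i days after Jan 30, 2060 for i = 0, 1, 2, …
Feb 15, 2060 is 16 days after the start; 16 ÷ 7 = 2 remainder 2; since the remainder is 2, round up to i = 3. First occurrence in the window: #4 on Feb 20, 2060 (3×7 = 21 days in).
Apr 11, 2060 is 72 days after the start; 72 ÷ 7 = 10 remainder 2. Last occurrence in the window: #11 on Apr 9, 2060.
Occurrences #4 through #11: 8 in total.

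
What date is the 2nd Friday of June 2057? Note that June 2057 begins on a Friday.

June 2057 begins on a Friday, so the first Friday is June 1.
The 2nd Friday is 1 weeks later: 1 + 7 = 8.

8 June 2057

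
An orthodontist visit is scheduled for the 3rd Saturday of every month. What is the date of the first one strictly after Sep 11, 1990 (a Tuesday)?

Sep 1990 starts on a Saturday; its first Saturday is the 1st, so the 3rd Saturday is the 15th — Sep 15, 1990.
Sep 15, 1990 is after Sep 11, 1990, so that is the next one.

Sep 15, 1990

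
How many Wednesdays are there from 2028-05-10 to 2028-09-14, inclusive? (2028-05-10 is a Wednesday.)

19

2028-05-10 is a Wednesday; the first Wednesday on or after it is 2028-05-10.
From 2028-05-10 to 2028-09-14: 21 + 30 + 31 + 31 + 14 = 127 days (rest of May, June, July, August, September).
127 ÷ 7 = 18 full weeks with remainder 1, so 18 more Wednesdays after the first → 19.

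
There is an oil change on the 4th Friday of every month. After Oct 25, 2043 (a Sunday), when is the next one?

Nov 27, 2043

Oct 2043 starts on a Thursday; its first Friday is the 2nd, so the 4th Friday is the 23rd — Oct 23, 2043.
That is not after Oct 25, 2043, so look at Nov 2043.
Nov 2043 starts on a Sunday; its first Friday is the 6th, so the 4th Friday is the 27th — Nov 27, 2043.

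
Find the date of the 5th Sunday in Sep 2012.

Sep 2012 begins on a Saturday, so the first Sunday is Sep 2 (1 day later).
The 5th Sunday is 4 weeks later: 2 + 28 = 30.

Sep 30, 2012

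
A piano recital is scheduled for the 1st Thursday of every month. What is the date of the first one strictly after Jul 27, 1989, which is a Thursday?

Jul 1989 starts on a Saturday, so its 1st Thursday is Jul 6, 1989 (5 days in).
That is not after Jul 27, 1989, so look at Aug 1989.
Aug 1989 starts on a Tuesday, so its 1st Thursday is Aug 3, 1989 (2 days in).

Aug 3, 1989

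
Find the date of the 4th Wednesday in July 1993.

28 July 1993

July 1993 begins on a Thursday, so the first Wednesday is July 7 (6 days later).
The 4th Wednesday is 3 weeks later: 7 + 21 = 28.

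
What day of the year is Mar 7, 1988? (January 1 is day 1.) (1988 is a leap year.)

Days in months before Mar: 31 + 29 = 60.
Plus 7 days into Mar → day 67.

67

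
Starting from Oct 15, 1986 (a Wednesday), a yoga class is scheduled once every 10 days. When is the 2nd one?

The 2nd occurrence is 1 interval after the first: 1 × 10 = 10 days after Oct 15, 1986.
10 days later is Oct 25, 1986.

Oct 25, 1986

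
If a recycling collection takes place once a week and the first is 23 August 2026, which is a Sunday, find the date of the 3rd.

The 3rd occurrence is 2 intervals after the first: 2 × 7 = 14 days after 23 August 2026.
August has 31 days — 8 days to the end of August leaves 6.
6 days into September → 6 September 2026.

6 September 2026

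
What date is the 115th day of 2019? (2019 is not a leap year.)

April 25, 2019

January has 31 days (115 − 31 = 84 remain).
February has 28 days (84 − 28 = 56 remain).
March has 31 days (56 − 31 = 25 remain).
25 into April → April 25.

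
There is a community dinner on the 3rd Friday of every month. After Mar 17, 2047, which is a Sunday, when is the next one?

Mar 2047 starts on a Friday; its first Friday is the 1st, so the 3rd Friday is the 15th — Mar 15, 2047.
That is not after Mar 17, 2047, so look at Apr 2047.
Apr 2047 starts on a Monday; its first Friday is the 5th, so the 3rd Friday is the 19th — Apr 19, 2047.

Apr 19, 2047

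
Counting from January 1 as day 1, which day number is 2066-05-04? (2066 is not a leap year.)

Days in months before May: 31 + 28 + 31 + 30 = 120.
Plus 4 days into May → day 124.

124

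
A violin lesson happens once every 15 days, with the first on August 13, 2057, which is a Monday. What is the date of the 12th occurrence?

The 12th occurrence is 11 intervals after the first: 11 × 15 = 165 days after August 13, 2057.
August has 31 days — 18 days to the end of August leaves 147.
September has 30 days (117 left).
October has 31 days (86 left).
November has 30 days (56 left).
December has 31 days (25 left).
25 days into January → January 25, 2058.

January 25, 2058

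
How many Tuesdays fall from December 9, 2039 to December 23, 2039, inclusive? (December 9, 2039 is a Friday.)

2

December 9, 2039 is a Friday; the first Tuesday on or after it is December 13, 2039 (4 days later).
From December 13, 2039 to December 23, 2039 is 23 − 13 = 10 days.
10 ÷ 7 = 1 full weeks with remainder 3, so 1 more Tuesdays after the first → 2.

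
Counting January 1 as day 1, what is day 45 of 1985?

January has 31 days (45 − 31 = 14 remain).
14 into February → February 14.

1985-02-14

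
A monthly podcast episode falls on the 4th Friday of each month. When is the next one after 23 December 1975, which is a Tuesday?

December 1975 starts on a Monday; its first Friday is the 5th, so the 4th Friday is the 26th — 26 December 1975.
26 December 1975 is after 23 December 1975, so that is the next one.

26 December 1975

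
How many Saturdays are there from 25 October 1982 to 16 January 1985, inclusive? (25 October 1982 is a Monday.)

25 October 1982 is a Monday; the first Saturday on or after it is 30 October 1982 (5 days later).
From 30 October 1982 to 16 January 1985: 62 + 365 + 366 + 16 = 809 days (rest of 1982, 1983, 1984, to 16 January 1985 in 1985).
809 ÷ 7 = 115 full weeks with remainder 4, so 115 more Saturdays after the first → 116.

116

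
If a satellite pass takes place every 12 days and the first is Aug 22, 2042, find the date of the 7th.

The 7th occurrence is 6 intervals after the first: 6 × 12 = 72 days after Aug 22, 2042.
Aug has 31 days — 9 days to the end of Aug leaves 63.
Sep has 30 days (33 left).
Oct has 31 days (2 left).
2 days into Nov → Nov 2, 2042.

Nov 2, 2042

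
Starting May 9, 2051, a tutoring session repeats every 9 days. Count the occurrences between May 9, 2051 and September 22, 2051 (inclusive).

16

Occurrences land 9·i days after May 9, 2051 for i = 0, 1, 2, …
The window opens on the start date, so the first occurrence inside is #1 on May 9, 2051.
September 22, 2051 is 136 days after the start; 136 ÷ 9 = 15 remainder 1. Last occurrence in the window: #16 on September 21, 2051.
Occurrences #1 through #16: 16 in total.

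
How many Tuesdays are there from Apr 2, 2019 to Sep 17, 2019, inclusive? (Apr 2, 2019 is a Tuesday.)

25

Apr 2, 2019 is a Tuesday; the first Tuesday on or after it is Apr 2, 2019.
From Apr 2, 2019 to Sep 17, 2019: 28 + 31 + 30 + 31 + 31 + 17 = 168 days (rest of Apr, May, Jun, Jul, Aug, Sep).
168 ÷ 7 = 24 full weeks with remainder 0, so 24 more Tuesdays after the first → 25.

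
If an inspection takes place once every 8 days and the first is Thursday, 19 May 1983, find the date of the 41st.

3 April 1984

The 41st occurrence is 40 intervals after the first: 40 × 8 = 320 days after 19 May 1983.
May has 31 days — 12 days to the end of May leaves 308.
June has 30 days (278 left).
July has 31 days (247 left).
August has 31 days (216 left).
September has 30 days (186 left).
October has 31 days (155 left).
November has 30 days (125 left).
December has 31 days (94 left).
January has 31 days (63 left).
February has 29 days (34 left).
March has 31 days (3 left).
3 days into April → 3 April 1984.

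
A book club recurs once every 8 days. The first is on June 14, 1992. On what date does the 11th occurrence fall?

September 2, 1992

The 11th occurrence is 10 intervals after the first: 10 × 8 = 80 days after June 14, 1992.
June has 30 days — 16 days to the end of June leaves 64.
July has 31 days (33 left).
August has 31 days (2 left).
2 days into September → September 2, 1992.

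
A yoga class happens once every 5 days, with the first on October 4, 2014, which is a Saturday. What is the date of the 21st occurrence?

The 21st occurrence is 20 intervals after the first: 20 × 5 = 100 days after October 4, 2014.
October has 31 days — 27 days to the end of October leaves 73.
November has 30 days (43 left).
December has 31 days (12 left).
12 days into January → January 12, 2015.

January 12, 2015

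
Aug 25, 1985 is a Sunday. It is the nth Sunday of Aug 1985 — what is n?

4th

Day 25 falls in week ⌈25/7⌉ of the month.
Days 1–7 hold the 1st Sunday, 8–14 the 2nd, 15–21 the 3rd, 22–28 the 4th, 29–31 the 5th.
25 is in the range for the 4th.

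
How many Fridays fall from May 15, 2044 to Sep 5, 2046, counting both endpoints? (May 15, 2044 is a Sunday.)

120

May 15, 2044 is a Sunday; the first Friday on or after it is May 20, 2044 (5 days later).
From May 20, 2044 to Sep 5, 2046: 225 + 365 + 248 = 838 days (rest of 2044, 2045, to Sep 5, 2046 in 2046).
838 ÷ 7 = 119 full weeks with remainder 5, so 119 more Fridays after the first → 120.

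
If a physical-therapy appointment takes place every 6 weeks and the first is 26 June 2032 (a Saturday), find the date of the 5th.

The 5th occurrence is 4 intervals after the first: 4 × 42 = 168 days after 26 June 2032.
June has 30 days — 4 days to the end of June leaves 164.
July has 31 days (133 left).
August has 31 days (102 left).
September has 30 days (72 left).
October has 31 days (41 left).
November has 30 days (11 left).
11 days into December → 11 December 2032.

11 December 2032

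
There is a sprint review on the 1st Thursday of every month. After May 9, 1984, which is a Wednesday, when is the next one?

May 1984 starts on a Tuesday, so its 1st Thursday is May 3, 1984 (2 days in).
That is not after May 9, 1984, so look at June 1984.
June 1984 starts on a Friday, so its 1st Thursday is June 7, 1984 (6 days in).

June 7, 1984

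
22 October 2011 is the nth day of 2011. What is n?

Days in months before October: 31 + 28 + 31 + 30 + 31 + 30 + 31 + 31 + 30 = 273.
Plus 22 days into October → day 295.

295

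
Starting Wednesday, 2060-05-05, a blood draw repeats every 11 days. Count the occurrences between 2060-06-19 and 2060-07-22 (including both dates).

3

Occurrences land 11·i days after 2060-05-05 for i = 0, 1, 2, …
2060-06-19 is 45 days after the start; 45 ÷ 11 = 4 remainder 1; since the remainder is 1, round up to i = 5. First occurrence in the window: #6 on 2060-06-29 (5×11 = 55 days in).
2060-07-22 is 78 days after the start; 78 ÷ 11 = 7 remainder 1. Last occurrence in the window: #8 on 2060-07-21.
Occurrences #6 through #8: 3 in total.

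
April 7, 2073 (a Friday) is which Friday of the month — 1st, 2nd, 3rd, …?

Day 7 falls in week ⌈7/7⌉ of the month.
Days 1–7 hold the 1st Friday, 8–14 the 2nd, 15–21 the 3rd, 22–28 the 4th, 29–31 the 5th.
7 is in the range for the 1st.

1st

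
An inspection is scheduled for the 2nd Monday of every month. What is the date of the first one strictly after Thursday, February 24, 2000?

March 13, 2000

February 2000 starts on a Tuesday; its first Monday is the 7th, so the 2nd Monday is the 14th — February 14, 2000.
That is not after February 24, 2000, so look at March 2000.
March 2000 starts on a Wednesday; its first Monday is the 6th, so the 2nd Monday is the 13th — March 13, 2000.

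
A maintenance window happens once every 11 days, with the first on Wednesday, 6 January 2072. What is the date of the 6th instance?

1 March 2072

The 6th occurrence is 5 intervals after the first: 5 × 11 = 55 days after 6 January 2072.
January has 31 days — 25 days to the end of January leaves 30.
February has 29 days (1 left).
1 day into March → 1 March 2072.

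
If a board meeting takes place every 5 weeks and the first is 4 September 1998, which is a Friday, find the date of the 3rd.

13 November 1998

The 3rd occurrence is 2 intervals after the first: 2 × 35 = 70 days after 4 September 1998.
September has 30 days — 26 days to the end of September leaves 44.
October has 31 days (13 left).
13 days into November → 13 November 1998.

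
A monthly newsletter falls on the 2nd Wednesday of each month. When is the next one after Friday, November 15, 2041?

December 11, 2041

November 2041 starts on a Friday; its first Wednesday is the 6th, so the 2nd Wednesday is the 13th — November 13, 2041.
That is not after November 15, 2041, so look at December 2041.
December 2041 starts on a Sunday; its first Wednesday is the 4th, so the 2nd Wednesday is the 11th — December 11, 2041.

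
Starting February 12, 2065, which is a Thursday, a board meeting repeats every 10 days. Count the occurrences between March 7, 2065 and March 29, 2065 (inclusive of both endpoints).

Occurrences land 10·i days after February 12, 2065 for i = 0, 1, 2, …
March 7, 2065 is 23 days after the start; 23 ÷ 10 = 2 remainder 3; since the remainder is 3, round up to i = 3. First occurrence in the window: #4 on March 14, 2065 (3×10 = 30 days in).
March 29, 2065 is 45 days after the start; 45 ÷ 10 = 4 remainder 5. Last occurrence in the window: #5 on March 24, 2065.
Occurrences #4 through #5: 2 in total.

2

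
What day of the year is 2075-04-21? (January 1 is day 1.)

111

Days in months before April: 31 + 28 + 31 = 90.
Plus 21 days into April → day 111.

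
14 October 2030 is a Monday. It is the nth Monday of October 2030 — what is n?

2nd

Day 14 falls in week ⌈14/7⌉ of the month.
Days 1–7 hold the 1st Monday, 8–14 the 2nd, 15–21 the 3rd, 22–28 the 4th, 29–31 the 5th.
14 is in the range for the 2nd.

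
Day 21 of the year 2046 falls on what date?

2046-01-21

21 into January → January 21.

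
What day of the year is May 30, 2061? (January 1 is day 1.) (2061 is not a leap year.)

150

Days in months before May: 31 + 28 + 31 + 30 = 120.
Plus 30 days into May → day 150.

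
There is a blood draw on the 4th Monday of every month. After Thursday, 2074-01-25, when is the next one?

2074-02-26

January 2074 starts on a Monday; its first Monday is the 1st, so the 4th Monday is the 22nd — 2074-01-22.
That is not after 2074-01-25, so look at February 2074.
February 2074 starts on a Thursday; its first Monday is the 5th, so the 4th Monday is the 26th — 2074-02-26.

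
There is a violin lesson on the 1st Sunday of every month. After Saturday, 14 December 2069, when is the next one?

December 2069 starts on a Sunday, so its 1st Sunday is 1 December 2069.
That is not after 14 December 2069, so look at January 2070.
January 2070 starts on a Wednesday, so its 1st Sunday is 5 January 2070 (4 days in).

5 January 2070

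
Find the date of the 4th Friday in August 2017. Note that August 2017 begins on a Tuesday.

August 2017 begins on a Tuesday, so the first Friday is August 4 (3 days later).
The 4th Friday is 3 weeks later: 4 + 21 = 25.

2017-08-25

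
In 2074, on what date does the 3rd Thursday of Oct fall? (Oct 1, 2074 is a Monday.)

Oct 18, 2074

Oct 2074 begins on a Monday, so the first Thursday is Oct 4 (3 days later).
The 3rd Thursday is 2 weeks later: 4 + 14 = 18.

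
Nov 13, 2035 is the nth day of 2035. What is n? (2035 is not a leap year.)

Days in months before Nov: 31 + 28 + 31 + 30 + 31 + 30 + 31 + 31 + 30 + 31 = 304.
Plus 13 days into Nov → day 317.

317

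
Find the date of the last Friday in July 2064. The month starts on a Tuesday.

July 25, 2064

July 2064 begins on a Tuesday, so the first Friday is July 4 (3 days later).
July 2064 has 31 days. Adding weeks: 4, 11, 18, 25 — the last one ≤ 31 is the 25th.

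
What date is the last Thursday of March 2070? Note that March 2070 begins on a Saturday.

2070-03-27

March 2070 begins on a Saturday, so the first Thursday is March 6 (5 days later).
March 2070 has 31 days. Adding weeks: 6, 13, 20, 27 — the last one ≤ 31 is the 27th.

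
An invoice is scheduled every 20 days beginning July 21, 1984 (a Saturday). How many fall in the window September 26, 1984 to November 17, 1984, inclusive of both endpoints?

Occurrences land 20·i days after July 21, 1984 for i = 0, 1, 2, …
September 26, 1984 is 67 days after the start; 67 ÷ 20 = 3 remainder 7; since the remainder is 7, round up to i = 4. First occurrence in the window: #5 on October 9, 1984 (4×20 = 80 days in).
November 17, 1984 is 119 days after the start; 119 ÷ 20 = 5 remainder 19. Last occurrence in the window: #6 on October 29, 1984.
Occurrences #5 through #6: 2 in total.

2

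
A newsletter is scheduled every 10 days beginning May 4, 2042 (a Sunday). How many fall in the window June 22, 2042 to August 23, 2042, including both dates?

Occurrences land 10·i days after May 4, 2042 for i = 0, 1, 2, …
June 22, 2042 is 49 days after the start; 49 ÷ 10 = 4 remainder 9; since the remainder is 9, round up to i = 5. First occurrence in the window: #6 on June 23, 2042 (5×10 = 50 days in).
August 23, 2042 is 111 days after the start; 111 ÷ 10 = 11 remainder 1. Last occurrence in the window: #12 on August 22, 2042.
Occurrences #6 through #12: 7 in total.

7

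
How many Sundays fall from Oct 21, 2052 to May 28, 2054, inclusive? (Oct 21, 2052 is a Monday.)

Oct 21, 2052 is a Monday; the first Sunday on or after it is Oct 27, 2052 (6 days later).
From Oct 27, 2052 to May 28, 2054: 65 + 365 + 148 = 578 days (rest of 2052, 2053, to May 28, 2054 in 2054).
578 ÷ 7 = 82 full weeks with remainder 4, so 82 more Sundays after the first → 83.

83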